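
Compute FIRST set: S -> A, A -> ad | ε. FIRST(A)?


Per alternative of A: FIRST(ad) = {a}; FIRST(ε) = {ε}
FIRST(A) = {a, ε}


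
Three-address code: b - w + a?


Break into single-operator statements:
t1 = b - w
t2 = t1 + a


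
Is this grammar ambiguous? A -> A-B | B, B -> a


precedence layered via separate nonterminal B: deterministic
Unambiguous


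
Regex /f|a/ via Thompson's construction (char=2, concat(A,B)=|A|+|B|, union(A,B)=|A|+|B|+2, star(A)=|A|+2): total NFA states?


Syntax tree has 2 char leaf(s), 1 union(s), 0 star(s)
chars contribute 2×2 = 4; each union adds +2; each star adds +2
Total: 4 + 2 + 0 = 6 states


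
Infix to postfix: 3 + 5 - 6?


Left to right (same or higher precedence on left)
Postfix: 3 5 + 6 -


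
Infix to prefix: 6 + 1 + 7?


left-to-right (same/higher precedence on left): tree is (+ (+ 6 1) 7)
Prefix: + + 6 1 7


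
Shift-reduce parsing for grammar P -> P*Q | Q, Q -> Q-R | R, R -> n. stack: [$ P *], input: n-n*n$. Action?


no handle ('P*' is not any RHS); shift 'n'
Action: shift


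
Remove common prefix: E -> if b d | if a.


Common prefix: 'if'
Factored: E -> if E', E' -> b d | a


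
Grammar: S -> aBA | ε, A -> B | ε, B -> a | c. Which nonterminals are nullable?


A nonterminal is nullable iff some alternative derives ε (directly, or every symbol in it is nullable)
Nullable: {A, S}


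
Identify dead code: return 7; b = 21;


statement follows a return and is unreachable
Dead: 'b = 21'


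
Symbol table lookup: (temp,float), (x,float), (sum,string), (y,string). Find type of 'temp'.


Lookup 'temp' → type float


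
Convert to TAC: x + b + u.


Break into single-operator statements:
t1 = x + b
t2 = t1 + u


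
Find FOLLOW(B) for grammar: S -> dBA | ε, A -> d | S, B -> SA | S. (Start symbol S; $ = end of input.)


$ ∈ FOLLOW(S). For each A -> αBβ: add FIRST(β)\{ε} to FOLLOW(B); if β nullable, add FOLLOW(A).
FOLLOW(B) = {$, d}


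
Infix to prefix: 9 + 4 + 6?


left-to-right (same/higher precedence on left): tree is (+ (+ 9 4) 6)
Prefix: + + 9 4 6


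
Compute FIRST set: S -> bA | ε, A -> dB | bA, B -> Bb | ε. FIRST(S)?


Per alternative of S: FIRST(bA) = {b}; FIRST(ε) = {ε}
FIRST(S) = {b, ε}


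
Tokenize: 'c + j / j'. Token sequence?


Scan left to right, longest-match per lexeme
Tokens: ID(c), OP(+), ID(j), OP(/), ID(j)


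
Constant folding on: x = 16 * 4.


16 * 4 = 64 at compile time
Optimized: x = 64


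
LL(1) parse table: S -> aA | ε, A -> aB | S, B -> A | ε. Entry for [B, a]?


For [B, a]: 'a' ∈ FIRST(A)
Entry: B -> A


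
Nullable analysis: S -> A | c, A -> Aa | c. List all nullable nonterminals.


A nonterminal is nullable iff some alternative derives ε (directly, or every symbol in it is nullable)
Nullable: {}


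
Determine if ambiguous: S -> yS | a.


right-linear, alternatives start with distinct terminals 'y' vs 'a': unique leftmost derivation
Unambiguous


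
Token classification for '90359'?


Pattern: digits only
Type: INTEGER_LITERAL


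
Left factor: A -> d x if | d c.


Common prefix: 'd'
Factored: A -> d A', A' -> x if | c


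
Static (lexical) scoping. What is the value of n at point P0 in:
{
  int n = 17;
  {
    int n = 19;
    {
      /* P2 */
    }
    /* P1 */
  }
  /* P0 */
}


n declared in the same block as P0
n = 17


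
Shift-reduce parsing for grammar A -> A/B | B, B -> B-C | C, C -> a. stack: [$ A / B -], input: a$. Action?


no handle; shift 'a'
Action: shift


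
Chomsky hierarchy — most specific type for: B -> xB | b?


Right-linear: every RHS is a terminal or a terminal followed by one nonterminal
Classification: Type 3 (Regular)


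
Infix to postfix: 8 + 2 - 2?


Left to right (same or higher precedence on left)
Postfix: 8 2 + 2 -


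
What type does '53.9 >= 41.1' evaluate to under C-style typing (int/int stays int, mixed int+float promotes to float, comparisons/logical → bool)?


Operand types: float >= float
Rule: comparison yields bool
Result type: bool


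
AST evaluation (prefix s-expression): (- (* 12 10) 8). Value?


Evaluate inner: (* 12 10) = 120
Evaluate root: (- 120 8) = 112
Result: 112


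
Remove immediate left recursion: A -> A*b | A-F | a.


Left-recursive alternatives: A*b, A-F; non-recursive: a
Introduce A': A -> aA', A' -> *bA' | -FA' | ε


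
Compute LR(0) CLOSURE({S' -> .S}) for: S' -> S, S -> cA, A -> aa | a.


Start: S' -> .S
For each item with dot before a nonterminal B, add B -> .γ for every B-production
Closure: [S' -> .S, S -> .cA]


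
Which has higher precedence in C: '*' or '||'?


'*' is multiplicative (level 10); '||' is logical OR (level 1)
Higher level binds tighter
'*' has higher precedence than '||'


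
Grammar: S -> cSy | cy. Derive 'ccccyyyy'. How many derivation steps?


Derivation: S => cSy => ccSyy => cccSyyy => ccccyyyy
Steps: 4


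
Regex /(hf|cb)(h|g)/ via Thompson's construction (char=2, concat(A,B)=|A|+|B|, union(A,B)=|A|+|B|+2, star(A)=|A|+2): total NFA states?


Syntax tree has 6 char leaf(s), 2 union(s), 0 star(s)
chars contribute 6×2 = 12; each union adds +2; each star adds +2
Total: 12 + 4 + 0 = 16 states


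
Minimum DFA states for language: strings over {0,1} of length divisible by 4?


Track length mod 4: states 0..3, accept at 0
Minimal DFA: 4 states


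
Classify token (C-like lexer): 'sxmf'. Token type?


Pattern: letter/underscore followed by alphanumerics, not a keyword
Type: IDENTIFIER


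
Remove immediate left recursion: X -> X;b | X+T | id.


Left-recursive alternatives: X;b, X+T; non-recursive: id
Introduce X': X -> idX', X' -> ;bX' | +TX' | ε


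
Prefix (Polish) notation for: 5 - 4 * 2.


'*' binds tighter: tree is (- 5 (* 4 2))
Prefix: - 5 * 4 2


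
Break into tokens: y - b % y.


Scan left to right, longest-match per lexeme
Tokens: ID(y), OP(-), ID(b), OP(%), ID(y)


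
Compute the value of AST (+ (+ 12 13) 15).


Evaluate inner: (+ 12 13) = 25
Evaluate root: (+ 25 15) = 40
Result: 40


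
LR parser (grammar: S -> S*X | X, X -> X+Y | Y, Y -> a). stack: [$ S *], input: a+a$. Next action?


no handle ('S*' is not any RHS); shift 'a'
Action: shift


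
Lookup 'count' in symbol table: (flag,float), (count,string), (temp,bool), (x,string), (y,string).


Lookup 'count' → type string


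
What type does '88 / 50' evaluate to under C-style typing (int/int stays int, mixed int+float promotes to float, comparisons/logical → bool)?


Operand types: int / int
Rule: mixed int/float promotes to float; int/int stays int
Result type: int


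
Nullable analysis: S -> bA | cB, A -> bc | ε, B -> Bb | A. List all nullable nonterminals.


A nonterminal is nullable iff some alternative derives ε (directly, or every symbol in it is nullable)
Nullable: {A, B}


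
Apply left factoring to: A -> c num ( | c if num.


Common prefix: 'c'
Factored: A -> c A', A' -> num ( | if num


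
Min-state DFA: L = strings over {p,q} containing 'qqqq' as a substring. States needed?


KMP-style automaton: 4 progress states + 1 absorbing accept = 5
Minimal DFA: 5 states


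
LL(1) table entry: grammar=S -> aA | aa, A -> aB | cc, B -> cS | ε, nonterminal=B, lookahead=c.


For [B, c]: 'c' ∈ FIRST(cS)
Entry: B -> cS


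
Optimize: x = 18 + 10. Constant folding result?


18 + 10 = 28 at compile time
Optimized: x = 28


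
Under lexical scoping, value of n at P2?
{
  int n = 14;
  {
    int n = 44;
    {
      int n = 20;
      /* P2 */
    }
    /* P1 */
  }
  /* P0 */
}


n declared in the same block as P2
n = 20


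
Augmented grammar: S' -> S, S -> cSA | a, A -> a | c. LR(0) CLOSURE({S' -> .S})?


Start: S' -> .S
For each item with dot before a nonterminal B, add B -> .γ for every B-production
Closure: [S' -> .S, S -> .cSA, S -> .a]


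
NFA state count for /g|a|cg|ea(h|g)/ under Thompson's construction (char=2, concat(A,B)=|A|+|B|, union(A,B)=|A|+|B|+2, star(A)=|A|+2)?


Syntax tree has 8 char leaf(s), 4 union(s), 0 star(s)
chars contribute 8×2 = 16; each union adds +2; each star adds +2
Total: 16 + 8 + 0 = 24 states


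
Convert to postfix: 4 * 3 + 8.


Left to right (same or higher precedence on left)
Postfix: 4 3 * 8 +


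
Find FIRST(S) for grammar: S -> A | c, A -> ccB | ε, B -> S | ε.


Per alternative of S: FIRST(A) = {c, ε}; FIRST(c) = {c}
FIRST(S) = {c, ε}


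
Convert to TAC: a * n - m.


Break into single-operator statements:
t1 = a * n
t2 = t1 - m


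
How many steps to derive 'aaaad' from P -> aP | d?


Derivation: P => aP => aaP => aaaP => aaaaP => aaaad
Steps: 5


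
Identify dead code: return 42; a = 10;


statement follows a return and is unreachable
Dead: 'a = 10'


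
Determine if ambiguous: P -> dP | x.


right-linear, alternatives start with distinct terminals 'd' vs 'x': unique leftmost derivation
Unambiguous


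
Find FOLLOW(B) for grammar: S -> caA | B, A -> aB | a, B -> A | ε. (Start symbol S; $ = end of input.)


$ ∈ FOLLOW(S). For each A -> αBβ: add FIRST(β)\{ε} to FOLLOW(B); if β nullable, add FOLLOW(A).
FOLLOW(B) = {$}


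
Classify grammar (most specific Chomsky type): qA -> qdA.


LHS has context (more than one symbol) and |LHS| ≤ |RHS|
Classification: Type 1 (Context-Sensitive)


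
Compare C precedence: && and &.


'&' is bitwise AND (level 5); '&&' is logical AND (level 2)
Higher level binds tighter
'&' has higher precedence than '&&'


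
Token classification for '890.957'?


Pattern: digits with a decimal point
Type: FLOAT_LITERAL


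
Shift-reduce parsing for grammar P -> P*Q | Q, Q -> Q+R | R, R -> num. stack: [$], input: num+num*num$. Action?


no handle on stack; shift 'num'
Action: shift


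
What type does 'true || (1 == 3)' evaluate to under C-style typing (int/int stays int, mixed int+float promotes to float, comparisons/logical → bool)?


Operand types: bool || bool
Rule: logical operators take bool operands and yield bool
Result type: bool


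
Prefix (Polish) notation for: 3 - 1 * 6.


'*' binds tighter: tree is (- 3 (* 1 6))
Prefix: - 3 * 1 6


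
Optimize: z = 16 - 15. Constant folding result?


16 - 15 = 1 at compile time
Optimized: z = 1


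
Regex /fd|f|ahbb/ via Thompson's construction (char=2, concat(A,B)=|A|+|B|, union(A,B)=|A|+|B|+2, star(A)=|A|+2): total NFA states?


Syntax tree has 7 char leaf(s), 2 union(s), 0 star(s)
chars contribute 7×2 = 14; each union adds +2; each star adds +2
Total: 14 + 4 + 0 = 18 states


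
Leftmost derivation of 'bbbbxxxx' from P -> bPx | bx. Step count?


Derivation: P => bPx => bbPxx => bbbPxxx => bbbbxxxx
Steps: 4


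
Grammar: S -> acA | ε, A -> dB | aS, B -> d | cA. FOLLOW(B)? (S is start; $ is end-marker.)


$ ∈ FOLLOW(S). For each A -> αBβ: add FIRST(β)\{ε} to FOLLOW(B); if β nullable, add FOLLOW(A).
FOLLOW(B) = {$}


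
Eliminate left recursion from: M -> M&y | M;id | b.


Left-recursive alternatives: M&y, M;id; non-recursive: b
Introduce M': M -> bM', M' -> &yM' | ;idM' | ε


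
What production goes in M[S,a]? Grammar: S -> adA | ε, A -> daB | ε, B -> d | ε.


For [S, a]: 'a' ∈ FIRST(adA)
Entry: S -> adA


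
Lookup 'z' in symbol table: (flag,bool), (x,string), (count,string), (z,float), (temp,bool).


Lookup 'z' → type float


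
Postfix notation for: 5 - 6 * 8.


* has higher precedence, evaluate 6*8 first
Postfix: 5 6 8 * -


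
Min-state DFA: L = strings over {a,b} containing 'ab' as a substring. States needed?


KMP-style automaton: 2 progress states + 1 absorbing accept = 3
Minimal DFA: 3 states


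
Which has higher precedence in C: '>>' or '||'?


'>>' is shift (level 8); '||' is logical OR (level 1)
Higher level binds tighter
'>>' has higher precedence than '||'


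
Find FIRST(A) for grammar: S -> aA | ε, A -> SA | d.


Per alternative of A: FIRST(SA) = {a, d}; FIRST(d) = {d}
FIRST(A) = {a, d}


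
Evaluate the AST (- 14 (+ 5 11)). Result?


Evaluate inner: (+ 5 11) = 16
Evaluate root: (- 14 16) = -2
Result: -2


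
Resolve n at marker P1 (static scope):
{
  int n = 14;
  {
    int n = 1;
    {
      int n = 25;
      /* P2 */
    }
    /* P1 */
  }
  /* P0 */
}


n declared in the same block as P1
n = 1


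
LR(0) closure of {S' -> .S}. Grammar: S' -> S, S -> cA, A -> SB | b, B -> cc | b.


Start: S' -> .S
For each item with dot before a nonterminal B, add B -> .γ for every B-production
Closure: [S' -> .S, S -> .cA]


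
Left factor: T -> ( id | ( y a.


Common prefix: '('
Factored: T -> ( T', T' -> id | y a


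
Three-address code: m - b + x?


Break into single-operator statements:
t1 = m - b
t2 = t1 + x


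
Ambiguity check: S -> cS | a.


right-linear, alternatives start with distinct terminals 'c' vs 'a': unique leftmost derivation
Unambiguous


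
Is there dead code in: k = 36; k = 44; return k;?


first assignment to k is overwritten before any read
Dead: 'k = 36'


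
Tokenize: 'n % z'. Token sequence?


Scan left to right, longest-match per lexeme
Tokens: ID(n), OP(%), ID(z)


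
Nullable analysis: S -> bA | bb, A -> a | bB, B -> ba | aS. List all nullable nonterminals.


A nonterminal is nullable iff some alternative derives ε (directly, or every symbol in it is nullable)
Nullable: {}


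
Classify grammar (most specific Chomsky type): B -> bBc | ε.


Single nonterminal LHS, but b^n c^n is not regular
Classification: Type 2 (Context-Free)


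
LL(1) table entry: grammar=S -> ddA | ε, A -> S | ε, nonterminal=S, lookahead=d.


For [S, d]: 'd' ∈ FIRST(ddA)
Entry: S -> ddA


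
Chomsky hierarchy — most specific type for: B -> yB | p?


Right-linear: every RHS is a terminal or a terminal followed by one nonterminal
Classification: Type 3 (Regular)


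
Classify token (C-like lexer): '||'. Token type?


Pattern: operator symbol
Type: OPERATOR


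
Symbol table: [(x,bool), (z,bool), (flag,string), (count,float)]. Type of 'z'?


Lookup 'z' → type bool


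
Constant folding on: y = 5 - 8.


5 - 8 = -3 at compile time
Optimized: y = -3


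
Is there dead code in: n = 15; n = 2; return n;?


first assignment to n is overwritten before any read
Dead: 'n = 15'


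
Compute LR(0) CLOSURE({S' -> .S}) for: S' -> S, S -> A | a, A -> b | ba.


Start: S' -> .S
For each item with dot before a nonterminal B, add B -> .γ for every B-production
Closure: [S' -> .S, S -> .A, S -> .a, A -> .b, A -> .ba]


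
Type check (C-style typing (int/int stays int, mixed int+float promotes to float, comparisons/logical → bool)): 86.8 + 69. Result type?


Operand types: float + int
Rule: mixed int/float promotes to float; int/int stays int
Result type: float


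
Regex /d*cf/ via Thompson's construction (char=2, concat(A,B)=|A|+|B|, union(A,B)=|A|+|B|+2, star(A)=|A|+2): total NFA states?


Syntax tree has 3 char leaf(s), 0 union(s), 1 star(s)
chars contribute 3×2 = 6; each union adds +2; each star adds +2
Total: 6 + 0 + 2 = 8 states


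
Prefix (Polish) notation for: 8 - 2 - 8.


left-to-right (same/higher precedence on left): tree is (- (- 8 2) 8)
Prefix: - - 8 2 8


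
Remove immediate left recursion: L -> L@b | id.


Left-recursive alternatives: L@b; non-recursive: id
Introduce L': L -> idL', L' -> @bL' | ε


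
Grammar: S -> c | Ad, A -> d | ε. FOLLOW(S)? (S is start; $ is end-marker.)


$ ∈ FOLLOW(S). For each A -> αBβ: add FIRST(β)\{ε} to FOLLOW(B); if β nullable, add FOLLOW(A).
FOLLOW(S) = {$}


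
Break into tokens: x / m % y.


Scan left to right, longest-match per lexeme
Tokens: ID(x), OP(/), ID(m), OP(%), ID(y)


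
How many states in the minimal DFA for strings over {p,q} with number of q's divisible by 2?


Track (count of q) mod 2: states 0..1, accept at 0
Minimal DFA: 2 states


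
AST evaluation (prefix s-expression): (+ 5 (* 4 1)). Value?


Evaluate inner: (* 4 1) = 4
Evaluate root: (+ 5 4) = 9
Result: 9


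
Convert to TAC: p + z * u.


Break into single-operator statements:
t1 = z * u
t2 = p + t1


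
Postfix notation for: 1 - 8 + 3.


Left to right (same or higher precedence on left)
Postfix: 1 8 - 3 +


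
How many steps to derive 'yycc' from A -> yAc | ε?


Derivation: A => yAc => yyAcc => yycc
Steps: 3


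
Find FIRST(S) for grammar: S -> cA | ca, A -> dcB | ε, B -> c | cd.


Per alternative of S: FIRST(cA) = {c}; FIRST(ca) = {c}
FIRST(S) = {c}


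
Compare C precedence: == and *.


'*' is multiplicative (level 10); '==' is equality (level 6)
Higher level binds tighter
'*' has higher precedence than '=='


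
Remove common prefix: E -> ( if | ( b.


Common prefix: '('
Factored: E -> ( E', E' -> if | b


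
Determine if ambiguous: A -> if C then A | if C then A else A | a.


dangling else: 'if C then if C then a else a' parses two ways
Ambiguous


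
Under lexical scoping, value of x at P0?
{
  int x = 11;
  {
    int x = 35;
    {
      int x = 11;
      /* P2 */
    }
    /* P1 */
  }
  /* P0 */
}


x declared in the same block as P0
x = 11


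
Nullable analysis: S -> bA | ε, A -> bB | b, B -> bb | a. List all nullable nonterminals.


A nonterminal is nullable iff some alternative derives ε (directly, or every symbol in it is nullable)
Nullable: {S}


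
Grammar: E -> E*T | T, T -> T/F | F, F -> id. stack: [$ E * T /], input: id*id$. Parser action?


no handle; shift 'id'
Action: shift


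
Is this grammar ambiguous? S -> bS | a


right-linear, alternatives start with distinct terminals 'b' vs 'a': unique leftmost derivation
Unambiguous


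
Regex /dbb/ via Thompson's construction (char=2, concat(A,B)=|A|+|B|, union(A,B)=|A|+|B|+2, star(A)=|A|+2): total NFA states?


Syntax tree has 3 char leaf(s), 0 union(s), 0 star(s)
chars contribute 3×2 = 6; each union adds +2; each star adds +2
Total: 6 + 0 + 0 = 6 states


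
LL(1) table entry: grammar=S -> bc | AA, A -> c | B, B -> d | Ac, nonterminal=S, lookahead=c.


For [S, c]: 'c' ∈ FIRST(AA)
Entry: S -> AA


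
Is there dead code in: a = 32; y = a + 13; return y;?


a is read by y's definition; y is returned
No dead code


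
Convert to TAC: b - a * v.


Break into single-operator statements:
t1 = a * v
t2 = b - t1


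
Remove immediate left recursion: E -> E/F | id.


Left-recursive alternatives: E/F; non-recursive: id
Introduce E': E -> idE', E' -> /FE' | ε


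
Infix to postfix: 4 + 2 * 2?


* has higher precedence, evaluate 2*2 first
Postfix: 4 2 2 * +


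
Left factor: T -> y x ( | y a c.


Common prefix: 'y'
Factored: T -> y T', T' -> x ( | a c


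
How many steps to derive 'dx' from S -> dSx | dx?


Derivation: S => dx
Steps: 1


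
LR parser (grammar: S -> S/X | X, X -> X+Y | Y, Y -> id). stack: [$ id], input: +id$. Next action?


'id' on top is the handle for Y -> id
Action: reduce (Y -> id)


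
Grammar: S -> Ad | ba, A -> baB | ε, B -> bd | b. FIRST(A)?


Per alternative of A: FIRST(baB) = {b}; FIRST(ε) = {ε}
FIRST(A) = {b, ε}


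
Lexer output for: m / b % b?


Scan left to right, longest-match per lexeme
Tokens: ID(m), OP(/), ID(b), OP(%), ID(b)


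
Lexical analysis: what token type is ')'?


Pattern: delimiter/punctuation
Type: PUNCTUATION


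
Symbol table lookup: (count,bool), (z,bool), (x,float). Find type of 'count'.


Lookup 'count' → type bool


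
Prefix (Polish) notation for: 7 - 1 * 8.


'*' binds tighter: tree is (- 7 (* 1 8))
Prefix: - 7 * 1 8


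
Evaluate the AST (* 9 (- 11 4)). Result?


Evaluate inner: (- 11 4) = 7
Evaluate root: (* 9 7) = 63
Result: 63


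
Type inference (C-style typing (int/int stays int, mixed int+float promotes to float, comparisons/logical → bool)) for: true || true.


Operand types: bool || bool
Rule: logical operators take bool operands and yield bool
Result type: bool


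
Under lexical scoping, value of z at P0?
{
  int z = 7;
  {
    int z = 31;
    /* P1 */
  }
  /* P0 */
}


z declared in the same block as P0
z = 7


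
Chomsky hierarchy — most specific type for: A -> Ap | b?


Left-linear: every RHS is a terminal or one nonterminal followed by a terminal
Classification: Type 3 (Regular)


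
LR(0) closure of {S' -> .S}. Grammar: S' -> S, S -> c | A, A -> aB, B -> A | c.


Start: S' -> .S
For each item with dot before a nonterminal B, add B -> .γ for every B-production
Closure: [S' -> .S, S -> .c, S -> .A, A -> .aB]


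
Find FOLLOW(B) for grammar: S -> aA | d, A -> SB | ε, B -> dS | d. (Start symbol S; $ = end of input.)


$ ∈ FOLLOW(S). For each A -> αBβ: add FIRST(β)\{ε} to FOLLOW(B); if β nullable, add FOLLOW(A).
FOLLOW(B) = {$, d}


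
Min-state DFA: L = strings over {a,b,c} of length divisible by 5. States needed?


Track length mod 5: states 0..4, accept at 0
Minimal DFA: 5 states


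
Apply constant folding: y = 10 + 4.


10 + 4 = 14 at compile time
Optimized: y = 14


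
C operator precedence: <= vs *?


'*' is multiplicative (level 10); '<=' is relational (level 7)
Higher level binds tighter
'*' has higher precedence than '<='


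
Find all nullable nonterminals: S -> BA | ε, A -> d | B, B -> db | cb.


A nonterminal is nullable iff some alternative derives ε (directly, or every symbol in it is nullable)
Nullable: {S}


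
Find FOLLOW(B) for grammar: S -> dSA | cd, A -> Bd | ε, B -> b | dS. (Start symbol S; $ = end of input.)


$ ∈ FOLLOW(S). For each A -> αBβ: add FIRST(β)\{ε} to FOLLOW(B); if β nullable, add FOLLOW(A).
FOLLOW(B) = {d}


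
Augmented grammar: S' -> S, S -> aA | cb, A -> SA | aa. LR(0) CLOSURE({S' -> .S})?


Start: S' -> .S
For each item with dot before a nonterminal B, add B -> .γ for every B-production
Closure: [S' -> .S, S -> .aA, S -> .cb]


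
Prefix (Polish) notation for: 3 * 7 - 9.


left-to-right (same/higher precedence on left): tree is (- (* 3 7) 9)
Prefix: - * 3 7 9


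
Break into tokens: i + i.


Scan left to right, longest-match per lexeme
Tokens: ID(i), OP(+), ID(i)


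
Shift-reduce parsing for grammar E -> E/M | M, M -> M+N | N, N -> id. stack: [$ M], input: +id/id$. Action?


shift '+' to continue M -> M+N
Action: shift


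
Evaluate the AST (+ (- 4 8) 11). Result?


Evaluate inner: (- 4 8) = -4
Evaluate root: (+ -4 11) = 7
Result: 7


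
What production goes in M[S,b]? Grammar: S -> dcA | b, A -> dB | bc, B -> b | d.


For [S, b]: 'b' ∈ FIRST(b)
Entry: S -> b


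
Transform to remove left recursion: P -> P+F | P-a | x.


Left-recursive alternatives: P+F, P-a; non-recursive: x
Introduce P': P -> xP', P' -> +FP' | -aP' | ε


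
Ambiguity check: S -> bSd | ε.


balanced b^n…d^n: each string has a unique parse
Unambiguous


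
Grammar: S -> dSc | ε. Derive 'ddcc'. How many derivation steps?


Derivation: S => dSc => ddScc => ddcc
Steps: 3


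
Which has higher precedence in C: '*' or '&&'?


'*' is multiplicative (level 10); '&&' is logical AND (level 2)
Higher level binds tighter
'*' has higher precedence than '&&'


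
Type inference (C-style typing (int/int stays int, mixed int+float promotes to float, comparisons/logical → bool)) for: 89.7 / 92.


Operand types: float / int
Rule: mixed int/float promotes to float; int/int stays int
Result type: float


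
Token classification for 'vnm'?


Pattern: letter/underscore followed by alphanumerics, not a keyword
Type: IDENTIFIER


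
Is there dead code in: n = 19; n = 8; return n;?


first assignment to n is overwritten before any read
Dead: 'n = 19'


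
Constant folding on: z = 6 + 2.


6 + 2 = 8 at compile time
Optimized: z = 8


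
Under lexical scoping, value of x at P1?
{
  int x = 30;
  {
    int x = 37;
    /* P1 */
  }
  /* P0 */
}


x declared in the same block as P1
x = 37


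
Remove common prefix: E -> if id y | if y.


Common prefix: 'if'
Factored: E -> if E', E' -> id y | y


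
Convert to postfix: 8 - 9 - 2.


Left to right (same or higher precedence on left)
Postfix: 8 9 - 2 -


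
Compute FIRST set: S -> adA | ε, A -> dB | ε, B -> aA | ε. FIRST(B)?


Per alternative of B: FIRST(aA) = {a}; FIRST(ε) = {ε}
FIRST(B) = {a, ε}


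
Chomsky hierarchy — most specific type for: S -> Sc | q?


Left-linear: every RHS is a terminal or one nonterminal followed by a terminal
Classification: Type 3 (Regular)


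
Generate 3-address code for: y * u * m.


Break into single-operator statements:
t1 = y * u
t2 = t1 * m


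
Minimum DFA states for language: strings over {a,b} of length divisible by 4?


Track length mod 4: states 0..3, accept at 0
Minimal DFA: 4 states


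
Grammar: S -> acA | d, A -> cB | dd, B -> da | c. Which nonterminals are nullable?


A nonterminal is nullable iff some alternative derives ε (directly, or every symbol in it is nullable)
Nullable: {}


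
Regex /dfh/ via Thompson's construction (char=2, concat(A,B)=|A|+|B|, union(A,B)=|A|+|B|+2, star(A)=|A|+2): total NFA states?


Syntax tree has 3 char leaf(s), 0 union(s), 0 star(s)
chars contribute 3×2 = 6; each union adds +2; each star adds +2
Total: 6 + 0 + 0 = 6 states


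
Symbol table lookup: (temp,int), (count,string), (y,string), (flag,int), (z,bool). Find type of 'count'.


Lookup 'count' → type string


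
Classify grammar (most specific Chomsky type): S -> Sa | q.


Left-linear: every RHS is a terminal or one nonterminal followed by a terminal
Classification: Type 3 (Regular)


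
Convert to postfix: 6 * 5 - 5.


Left to right (same or higher precedence on left)
Postfix: 6 5 * 5 -


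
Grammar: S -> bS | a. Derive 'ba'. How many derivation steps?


Derivation: S => bS => ba
Steps: 2


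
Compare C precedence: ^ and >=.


'>=' is relational (level 7); '^' is bitwise XOR (level 4)
Higher level binds tighter
'>=' has higher precedence than '^'


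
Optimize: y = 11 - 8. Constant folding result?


11 - 8 = 3 at compile time
Optimized: y = 3


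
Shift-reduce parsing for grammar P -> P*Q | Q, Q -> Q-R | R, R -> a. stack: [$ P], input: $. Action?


start symbol P on stack, input exhausted
Action: accept


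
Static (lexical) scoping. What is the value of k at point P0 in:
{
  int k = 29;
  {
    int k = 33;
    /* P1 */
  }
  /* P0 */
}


k declared in the same block as P0
k = 29


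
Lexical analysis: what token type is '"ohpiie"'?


Pattern: double-quoted sequence
Type: STRING_LITERAL


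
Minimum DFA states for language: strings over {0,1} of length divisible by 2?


Track length mod 2: states 0..1, accept at 0
Minimal DFA: 2 states


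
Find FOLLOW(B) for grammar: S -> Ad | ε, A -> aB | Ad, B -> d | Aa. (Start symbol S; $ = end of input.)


$ ∈ FOLLOW(S). For each A -> αBβ: add FIRST(β)\{ε} to FOLLOW(B); if β nullable, add FOLLOW(A).
FOLLOW(B) = {a, d}


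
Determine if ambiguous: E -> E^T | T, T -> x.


precedence layered via separate nonterminal T: deterministic
Unambiguous


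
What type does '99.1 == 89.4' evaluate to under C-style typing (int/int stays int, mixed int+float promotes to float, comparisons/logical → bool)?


Operand types: float == float
Rule: comparison yields bool
Result type: bool


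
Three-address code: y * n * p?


Break into single-operator statements:
t1 = y * n
t2 = t1 * p


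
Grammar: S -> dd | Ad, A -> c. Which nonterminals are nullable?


A nonterminal is nullable iff some alternative derives ε (directly, or every symbol in it is nullable)
Nullable: {}


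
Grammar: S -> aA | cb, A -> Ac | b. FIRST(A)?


Per alternative of A: FIRST(Ac) = {b}; FIRST(b) = {b}
FIRST(A) = {b}


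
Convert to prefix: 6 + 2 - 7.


left-to-right (same/higher precedence on left): tree is (- (+ 6 2) 7)
Prefix: - + 6 2 7


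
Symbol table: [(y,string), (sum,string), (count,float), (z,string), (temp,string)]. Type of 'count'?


Lookup 'count' → type float


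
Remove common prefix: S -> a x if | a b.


Common prefix: 'a'
Factored: S -> a S', S' -> x if | b


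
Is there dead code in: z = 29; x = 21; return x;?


z is assigned but never read
Dead: 'z = 29'


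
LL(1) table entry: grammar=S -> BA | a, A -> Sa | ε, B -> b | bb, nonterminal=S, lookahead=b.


For [S, b]: 'b' ∈ FIRST(BA)
Entry: S -> BA


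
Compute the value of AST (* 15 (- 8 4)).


Evaluate inner: (- 8 4) = 4
Evaluate root: (* 15 4) = 60
Result: 60


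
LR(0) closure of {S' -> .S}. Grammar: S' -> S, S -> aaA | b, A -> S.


Start: S' -> .S
For each item with dot before a nonterminal B, add B -> .γ for every B-production
Closure: [S' -> .S, S -> .aaA, S -> .b]


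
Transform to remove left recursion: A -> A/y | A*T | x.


Left-recursive alternatives: A/y, A*T; non-recursive: x
Introduce A': A -> xA', A' -> /yA' | *TA' | ε


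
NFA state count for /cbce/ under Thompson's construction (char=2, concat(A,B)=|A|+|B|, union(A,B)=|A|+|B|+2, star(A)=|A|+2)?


Syntax tree has 4 char leaf(s), 0 union(s), 0 star(s)
chars contribute 4×2 = 8; each union adds +2; each star adds +2
Total: 8 + 0 + 0 = 8 states


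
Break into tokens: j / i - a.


Scan left to right, longest-match per lexeme
Tokens: ID(j), OP(/), ID(i), OP(-), ID(a)


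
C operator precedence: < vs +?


'+' is additive (level 9); '<' is relational (level 7)
Higher level binds tighter
'+' has higher precedence than '<'


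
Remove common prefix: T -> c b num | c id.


Common prefix: 'c'
Factored: T -> c T', T' -> b num | id


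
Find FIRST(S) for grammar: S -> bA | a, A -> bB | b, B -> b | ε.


Per alternative of S: FIRST(bA) = {b}; FIRST(a) = {a}
FIRST(S) = {a, b}


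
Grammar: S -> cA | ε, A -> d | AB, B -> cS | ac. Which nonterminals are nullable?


A nonterminal is nullable iff some alternative derives ε (directly, or every symbol in it is nullable)
Nullable: {S}


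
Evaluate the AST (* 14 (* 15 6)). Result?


Evaluate inner: (* 15 6) = 90
Evaluate root: (* 14 90) = 1260
Result: 1260


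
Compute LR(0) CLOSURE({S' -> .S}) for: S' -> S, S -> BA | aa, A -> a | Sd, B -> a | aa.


Start: S' -> .S
For each item with dot before a nonterminal B, add B -> .γ for every B-production
Closure: [S' -> .S, S -> .BA, S -> .aa, B -> .a, B -> .aa]


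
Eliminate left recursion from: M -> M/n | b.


Left-recursive alternatives: M/n; non-recursive: b
Introduce M': M -> bM', M' -> /nM' | ε


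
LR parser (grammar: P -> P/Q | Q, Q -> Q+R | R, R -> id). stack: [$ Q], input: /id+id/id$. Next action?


lookahead ∉ {+} so Q won't extend; reduce P -> Q
Action: reduce (P -> Q)


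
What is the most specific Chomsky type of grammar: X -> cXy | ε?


Single nonterminal LHS, but c^n y^n is not regular
Classification: Type 2 (Context-Free)


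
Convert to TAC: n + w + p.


Break into single-operator statements:
t1 = n + w
t2 = t1 + p


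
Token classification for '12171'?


Pattern: digits only
Type: INTEGER_LITERAL


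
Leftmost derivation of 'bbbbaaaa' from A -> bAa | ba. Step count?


Derivation: A => bAa => bbAaa => bbbAaaa => bbbbaaaa
Steps: 4


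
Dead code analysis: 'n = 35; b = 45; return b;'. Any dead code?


n is assigned but never read
Dead: 'n = 35'


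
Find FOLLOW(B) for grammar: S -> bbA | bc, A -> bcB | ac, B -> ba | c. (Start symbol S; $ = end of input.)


$ ∈ FOLLOW(S). For each A -> αBβ: add FIRST(β)\{ε} to FOLLOW(B); if β nullable, add FOLLOW(A).
FOLLOW(B) = {$}


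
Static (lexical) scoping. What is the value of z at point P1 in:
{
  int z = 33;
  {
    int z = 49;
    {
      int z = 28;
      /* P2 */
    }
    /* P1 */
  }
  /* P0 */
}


z declared in the same block as P1
z = 49


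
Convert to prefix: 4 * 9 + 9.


left-to-right (same/higher precedence on left): tree is (+ (* 4 9) 9)
Prefix: + * 4 9 9


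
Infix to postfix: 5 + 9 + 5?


Left to right (same or higher precedence on left)
Postfix: 5 9 + 5 +


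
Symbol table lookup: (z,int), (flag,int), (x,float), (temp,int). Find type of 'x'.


Lookup 'x' → type float


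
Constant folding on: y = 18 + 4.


18 + 4 = 22 at compile time
Optimized: y = 22


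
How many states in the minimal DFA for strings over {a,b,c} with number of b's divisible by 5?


Track (count of b) mod 5: states 0..4, accept at 0
Minimal DFA: 5 states


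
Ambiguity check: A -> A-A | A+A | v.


'v-v+v' has two parse trees (no precedence encoded between - and +)
Ambiguous


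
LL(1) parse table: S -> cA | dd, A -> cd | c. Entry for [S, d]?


For [S, d]: 'd' ∈ FIRST(dd)
Entry: S -> dd


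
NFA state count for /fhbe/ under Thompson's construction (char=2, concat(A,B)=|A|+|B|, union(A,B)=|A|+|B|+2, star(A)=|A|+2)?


Syntax tree has 4 char leaf(s), 0 union(s), 0 star(s)
chars contribute 4×2 = 8; each union adds +2; each star adds +2
Total: 8 + 0 + 0 = 8 states


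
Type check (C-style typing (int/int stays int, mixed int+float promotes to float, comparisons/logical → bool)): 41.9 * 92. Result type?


Operand types: float * int
Rule: mixed int/float promotes to float; int/int stays int
Result type: float


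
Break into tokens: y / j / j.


Scan left to right, longest-match per lexeme
Tokens: ID(y), OP(/), ID(j), OP(/), ID(j)


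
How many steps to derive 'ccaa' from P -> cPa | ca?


Derivation: P => cPa => ccaa
Steps: 2


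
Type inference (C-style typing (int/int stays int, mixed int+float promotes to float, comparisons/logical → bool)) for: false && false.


Operand types: bool && bool
Rule: logical operators take bool operands and yield bool
Result type: bool


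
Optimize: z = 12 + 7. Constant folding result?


12 + 7 = 19 at compile time
Optimized: z = 19


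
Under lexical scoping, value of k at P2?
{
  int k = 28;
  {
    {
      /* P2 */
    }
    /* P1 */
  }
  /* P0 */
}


P2's block does not declare k; resolves to the enclosing declaration at depth 0
k = 28


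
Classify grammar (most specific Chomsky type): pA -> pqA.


LHS has context (more than one symbol) and |LHS| ≤ |RHS|
Classification: Type 1 (Context-Sensitive)


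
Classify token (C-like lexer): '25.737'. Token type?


Pattern: digits with a decimal point
Type: FLOAT_LITERAL


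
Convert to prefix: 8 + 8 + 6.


left-to-right (same/higher precedence on left): tree is (+ (+ 8 8) 6)
Prefix: + + 8 8 6


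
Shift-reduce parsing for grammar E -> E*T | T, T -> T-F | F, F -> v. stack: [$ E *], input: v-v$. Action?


no handle ('E*' is not any RHS); shift 'v'
Action: shift


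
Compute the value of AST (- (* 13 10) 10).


Evaluate inner: (* 13 10) = 130
Evaluate root: (- 130 10) = 120
Result: 120


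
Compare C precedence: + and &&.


'+' is additive (level 9); '&&' is logical AND (level 2)
Higher level binds tighter
'+' has higher precedence than '&&'


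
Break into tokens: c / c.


Scan left to right, longest-match per lexeme
Tokens: ID(c), OP(/), ID(c)


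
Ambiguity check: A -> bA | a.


right-linear, alternatives start with distinct terminals 'b' vs 'a': unique leftmost derivation
Unambiguous


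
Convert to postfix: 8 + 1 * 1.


* has higher precedence, evaluate 1*1 first
Postfix: 8 1 1 * +


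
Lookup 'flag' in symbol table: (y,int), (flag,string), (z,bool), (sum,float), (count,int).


Lookup 'flag' → type string


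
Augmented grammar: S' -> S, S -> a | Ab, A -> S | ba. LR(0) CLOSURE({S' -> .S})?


Start: S' -> .S
For each item with dot before a nonterminal B, add B -> .γ for every B-production
Closure: [S' -> .S, S -> .a, S -> .Ab, A -> .S, A -> .ba]


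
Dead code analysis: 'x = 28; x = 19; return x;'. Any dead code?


first assignment to x is overwritten before any read
Dead: 'x = 28'


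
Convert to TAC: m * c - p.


Break into single-operator statements:
t1 = m * c
t2 = t1 - p


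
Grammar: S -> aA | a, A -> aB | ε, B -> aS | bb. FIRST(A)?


Per alternative of A: FIRST(aB) = {a}; FIRST(ε) = {ε}
FIRST(A) = {a, ε}


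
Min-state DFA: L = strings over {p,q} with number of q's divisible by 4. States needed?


Track (count of q) mod 4: states 0..3, accept at 0
Minimal DFA: 4 states


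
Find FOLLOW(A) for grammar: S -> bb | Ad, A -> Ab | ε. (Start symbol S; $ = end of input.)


$ ∈ FOLLOW(S). For each A -> αBβ: add FIRST(β)\{ε} to FOLLOW(B); if β nullable, add FOLLOW(A).
FOLLOW(A) = {b, d}


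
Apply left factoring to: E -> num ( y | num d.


Common prefix: 'num'
Factored: E -> num E', E' -> ( y | d


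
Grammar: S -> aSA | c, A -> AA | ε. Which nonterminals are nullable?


A nonterminal is nullable iff some alternative derives ε (directly, or every symbol in it is nullable)
Nullable: {A}


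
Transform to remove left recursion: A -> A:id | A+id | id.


Left-recursive alternatives: A:id, A+id; non-recursive: id
Introduce A': A -> idA', A' -> :idA' | +idA' | ε


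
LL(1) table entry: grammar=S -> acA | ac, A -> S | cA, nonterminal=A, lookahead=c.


For [A, c]: 'c' ∈ FIRST(cA)
Entry: A -> cA


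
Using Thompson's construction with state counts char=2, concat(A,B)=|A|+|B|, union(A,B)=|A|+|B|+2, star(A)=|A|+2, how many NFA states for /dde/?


Syntax tree has 3 char leaf(s), 0 union(s), 0 star(s)
chars contribute 3×2 = 6; each union adds +2; each star adds +2
Total: 6 + 0 + 0 = 6 states


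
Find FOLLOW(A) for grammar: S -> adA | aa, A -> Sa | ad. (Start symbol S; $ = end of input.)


$ ∈ FOLLOW(S). For each A -> αBβ: add FIRST(β)\{ε} to FOLLOW(B); if β nullable, add FOLLOW(A).
FOLLOW(A) = {$, a}


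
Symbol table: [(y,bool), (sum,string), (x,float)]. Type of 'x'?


Lookup 'x' → type float


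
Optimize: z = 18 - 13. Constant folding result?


18 - 13 = 5 at compile time
Optimized: z = 5


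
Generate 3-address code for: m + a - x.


Break into single-operator statements:
t1 = m + a
t2 = t1 - x


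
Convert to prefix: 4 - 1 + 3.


left-to-right (same/higher precedence on left): tree is (+ (- 4 1) 3)
Prefix: + - 4 1 3


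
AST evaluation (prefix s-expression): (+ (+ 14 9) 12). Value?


Evaluate inner: (+ 14 9) = 23
Evaluate root: (+ 23 12) = 35
Result: 35


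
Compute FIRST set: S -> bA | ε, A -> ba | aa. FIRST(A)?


Per alternative of A: FIRST(ba) = {b}; FIRST(aa) = {a}
FIRST(A) = {a, b}


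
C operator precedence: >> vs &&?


'>>' is shift (level 8); '&&' is logical AND (level 2)
Higher level binds tighter
'>>' has higher precedence than '&&'


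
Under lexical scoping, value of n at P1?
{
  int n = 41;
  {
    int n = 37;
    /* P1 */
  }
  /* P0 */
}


n declared in the same block as P1
n = 37


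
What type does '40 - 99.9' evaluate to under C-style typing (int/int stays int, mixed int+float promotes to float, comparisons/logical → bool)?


Operand types: int - float
Rule: mixed int/float promotes to float; int/int stays int
Result type: float


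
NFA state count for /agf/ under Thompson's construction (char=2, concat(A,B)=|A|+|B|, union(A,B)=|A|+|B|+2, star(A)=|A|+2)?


Syntax tree has 3 char leaf(s), 0 union(s), 0 star(s)
chars contribute 3×2 = 6; each union adds +2; each star adds +2
Total: 6 + 0 + 0 = 6 states
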